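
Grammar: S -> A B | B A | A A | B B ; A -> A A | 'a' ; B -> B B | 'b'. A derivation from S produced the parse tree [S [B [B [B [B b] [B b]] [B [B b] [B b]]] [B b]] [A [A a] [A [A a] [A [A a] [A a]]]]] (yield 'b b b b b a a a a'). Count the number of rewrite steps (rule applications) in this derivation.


Every bracketed nonterminal node [X ...] in the tree is produced by exactly one rule application.
Reading the tree off as a leftmost derivation:
  Step 1: S  =>  B A   (applied S -> B A)
  Step 2: B A  =>  B B A   (applied B -> B B)
  Step 3: B B A  =>  B B B A   (applied B -> B B)
  Step 4: B B B A  =>  B B B B A   (applied B -> B B)
  Step 5: B B B B A  =>  b B B B A   (applied B -> b)
  Step 6: b B B B A  =>  b b B B A   (applied B -> b)
  Step 7: b b B B A  =>  b b B B B A   (applied B -> B B)
  Step 8: b b B B B A  =>  b b b B B A   (applied B -> b)
  Step 9: b b b B B A  =>  b b b b B A   (applied B -> b)
  Step 10: b b b b B A  =>  b b b b b A   (applied B -> b)
  Step 11: b b b b b A  =>  b b b b b A A   (applied A -> A A)
  Step 12: b b b b b A A  =>  b b b b b a A   (applied A -> a)
  Step 13: b b b b b a A  =>  b b b b b a A A   (applied A -> A A)
  Step 14: b b b b b a A A  =>  b b b b b a a A   (applied A -> a)
  Step 15: b b b b b a a A  =>  b b b b b a a A A   (applied A -> A A)
  Step 16: b b b b b a a A A  =>  b b b b b a a a A   (applied A -> a)
  Step 17: b b b b b a a a A  =>  b b b b b a a a a   (applied A -> a)
Final yield: b b b b b a a a a
Total rewrite steps: 17

17


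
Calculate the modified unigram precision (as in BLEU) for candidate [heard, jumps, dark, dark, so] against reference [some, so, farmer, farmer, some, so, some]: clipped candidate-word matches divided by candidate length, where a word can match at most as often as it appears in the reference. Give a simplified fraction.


Reference word counts: {'farmer': 2, 'so': 2, 'some': 3}
Checking each candidate word (with clipping):
  'heard' -> not in reference -> no match (matches: 0)
  'jumps' -> not in reference -> no match (matches: 0)
  'dark' -> not in reference -> no match (matches: 0)
  'dark' -> not in reference -> no match (matches: 0)
  'so' -> in reference (ref count 2, used 1/2) -> match (matches: 1)
Clipped matches: 1, Candidate length: 5
Precision = 1/5

1/5


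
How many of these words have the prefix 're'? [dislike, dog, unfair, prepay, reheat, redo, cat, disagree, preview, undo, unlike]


Checking each word for prefix 're':
  'dislike' -> no (count: 0)
  'dog' -> no (count: 0)
  'unfair' -> no (count: 0)
  'prepay' -> no (count: 0)
  'reheat' -> YES, starts with 're' (count: 1)
  'redo' -> YES, starts with 're' (count: 2)
  'cat' -> no (count: 2)
  'disagree' -> no (count: 2)
  'preview' -> no (count: 2)
  'undo' -> no (count: 2)
  'unlike' -> no (count: 2)
Total with prefix 're': 2

2


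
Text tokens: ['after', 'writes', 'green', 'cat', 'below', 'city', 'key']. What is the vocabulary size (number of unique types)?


Listing all tokens and tracking unique types:
  Token 1: 'after' -> NEW (unique so far: 1)
  Token 2: 'writes' -> NEW (unique so far: 2)
  Token 3: 'green' -> NEW (unique so far: 3)
  Token 4: 'cat' -> NEW (unique so far: 4)
  Token 5: 'below' -> NEW (unique so far: 5)
  Token 6: 'city' -> NEW (unique so far: 6)
  Token 7: 'key' -> NEW (unique so far: 7)
Unique types: ('after', 'below', 'cat', 'city', 'green', 'key', 'writes')
Vocabulary size: 7

7


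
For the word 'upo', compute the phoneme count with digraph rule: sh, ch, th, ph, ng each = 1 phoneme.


Parsing 'upo' greedily, digraphs first:
  'u' -> vowel phoneme (phonemes so far: 1)
  'p' -> consonant phoneme (phonemes so far: 2)
  'o' -> vowel phoneme (phonemes so far: 3)
Total phonemes: 3

3


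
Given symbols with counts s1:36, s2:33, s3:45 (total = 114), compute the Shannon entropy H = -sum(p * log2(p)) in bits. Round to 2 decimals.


Computing entropy H = -sum(p_i * log2(p_i)):
  s1: p = 36/114 = 0.3158, -p*log2(p) = 0.5251
  s2: p = 33/114 = 0.2895, -p*log2(p) = 0.5177
  s3: p = 45/114 = 0.3947, -p*log2(p) = 0.5294
H = sum of terms = 1.5722
Rounded to 2 decimals: 1.57

1.57


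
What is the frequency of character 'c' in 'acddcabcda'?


Scanning 'acddcabcda' for 'c':
  Position 1: 'c' -> MATCH (count: 1)
  Position 4: 'c' -> MATCH (count: 2)
  Position 7: 'c' -> MATCH (count: 3)
Total occurrences of 'c': 3

3


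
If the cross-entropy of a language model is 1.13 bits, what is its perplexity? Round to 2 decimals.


Perplexity formula: PP = 2^H
H = 1.13
PP = 2^1.13
Decompose: 2^1.13 = 2^1 * 2^0.13
2^1 = 2, 2^0.13 ~ 1.0942937
PP ~ 2 * 1.0942937 = 2.1885874
Rounded to 2 decimals: 2.19

2.19


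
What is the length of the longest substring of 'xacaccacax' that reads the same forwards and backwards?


Scanning 'xacaccacax' for palindromic substrings.
Substring at positions 0-9: 'xacaccacax'.
Check: reverse('xacaccacax') = 'xacaccacax' -> palindrome confirmed.
No longer palindromic substring exists; longest length = 10

10


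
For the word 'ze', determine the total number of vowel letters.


Scanning each character of 'ze':
  Position 1: 'z' -> consonant (running count: 0)
  Position 2: 'e' -> vowel (running count: 1)
Total vowels: 1

1


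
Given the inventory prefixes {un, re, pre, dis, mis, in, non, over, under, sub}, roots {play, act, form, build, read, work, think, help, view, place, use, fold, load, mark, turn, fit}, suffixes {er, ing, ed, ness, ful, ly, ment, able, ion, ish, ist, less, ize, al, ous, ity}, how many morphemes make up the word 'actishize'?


Segmenting 'actishize' against the inventory:
  'act' -> root (morpheme 1)
  'ish' -> suffix (morpheme 2)
  'ize' -> suffix (morpheme 3)
Total morphemes: 3

3


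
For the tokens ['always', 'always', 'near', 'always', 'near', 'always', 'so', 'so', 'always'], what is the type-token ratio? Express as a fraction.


Tokens: 9
Unique types: ('always', 'near', 'so') = 3
TTR = 3/9
Simplify: divide both by 3 -> 1/3
TTR = 1/3

1/3


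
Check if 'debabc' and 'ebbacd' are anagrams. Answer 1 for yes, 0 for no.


Sort characters of 'debabc': 'abbcde'
Sort characters of 'ebbacd': 'abbcde'
Sorted forms match -> they ARE anagrams
Result: 1

1


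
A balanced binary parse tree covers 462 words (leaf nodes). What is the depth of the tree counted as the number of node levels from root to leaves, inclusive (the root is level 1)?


In a balanced binary tree with n leaves the deepest leaf is ceil(log2(n)) edges below the root,
so counting node levels inclusive of root and leaves gives ceil(log2(n)) + 1 levels.
log2(462) = 8.8517
ceil(8.8517) = 9
levels = 9 + 1 = 10

10


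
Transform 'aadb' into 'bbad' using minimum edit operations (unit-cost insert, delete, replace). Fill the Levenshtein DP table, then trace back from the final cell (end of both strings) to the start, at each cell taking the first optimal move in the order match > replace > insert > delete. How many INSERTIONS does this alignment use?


Edit distance = 3. Backtracking from cell (4, 4) with preference match > replace > insert > delete,
then listing the resulting alignment 'aadb' -> 'bbad' left to right:
  Step 1: insert 'b' [insertion #1]
  Step 2: replace a->b
  Step 3: keep 'a'
  Step 4: keep 'd'
  Step 5: delete 'b'
Total insertions: 1

1


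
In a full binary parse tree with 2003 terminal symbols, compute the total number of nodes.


Leaf nodes (terminals): 2003
Internal nodes = n - 1 = 2003 - 1 = 2002
Total = leaves + internal = 2003 + 2002 = 4005

4005


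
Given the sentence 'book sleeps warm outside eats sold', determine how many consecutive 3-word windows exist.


Word trigrams from [6] words:
  Trigram 1: (book sleeps warm)
  Trigram 2: (sleeps warm outside)
  Trigram 3: (warm outside eats)
  Trigram 4: (outside eats sold)
Total word trigrams: 6 - 2 = 4

4


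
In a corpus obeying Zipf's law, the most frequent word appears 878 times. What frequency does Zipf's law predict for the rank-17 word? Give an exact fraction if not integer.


Zipf's law: freq(rank) = f1 / rank
f1 = 878, rank = 17
freq = 878 / 17
GCD(878, 17) = 1
Simplified: 878/17

878/17


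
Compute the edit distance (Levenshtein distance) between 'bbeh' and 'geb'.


Building DP table for s1='bbeh' (len 4) and s2='geb' (len 3):
       g  e  b
    0  1  2  3
  b 1  1  2  2
  b 2  2  2  2
  e 3  3  2  3
  h 4  4  3  3
Edit distance = dp[4][3] = 3

3


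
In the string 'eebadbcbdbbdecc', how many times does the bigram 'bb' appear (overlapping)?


Scanning 'eebadbcbdbbdecc' for bigram 'bb':
  Position 0: 'ee' -> no
  Position 1: 'eb' -> no
  Position 2: 'ba' -> no
  Position 3: 'ad' -> no
  Position 4: 'db' -> no
  Position 5: 'bc' -> no
  Position 6: 'cb' -> no
  Position 7: 'bd' -> no
  Position 8: 'db' -> no
  Position 9: 'bb' -> MATCH
  Position 10: 'bd' -> no
  Position 11: 'de' -> no
  Position 12: 'ec' -> no
  Position 13: 'cc' -> no
Total matches: 1

1


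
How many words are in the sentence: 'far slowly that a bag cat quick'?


Counting words by splitting on spaces:
  Word 1: 'far'
  Word 2: 'slowly'
  Word 3: 'that'
  Word 4: 'a'
  Word 5: 'bag'
  Word 6: 'cat'
  Word 7: 'quick'
Total words: 7

7


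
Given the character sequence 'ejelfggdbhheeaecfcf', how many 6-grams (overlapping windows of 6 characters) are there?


String 'ejelfggdbhheeaecfcf' has length L = 19.
Number of overlapping n-grams = L - n + 1
Substituting: 19 - 6 + 1 = 14

14


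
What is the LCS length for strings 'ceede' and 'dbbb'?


DP table for LCS of 'ceede' and 'dbbb':
       d  b  b  b
    0  0  0  0  0
  c 0  0  0  0  0
  e 0  0  0  0  0
  e 0  0  0  0  0
  d 0  1  1  1  1
  e 0  1  1  1  1
LCS: 'd'
LCS length = 1

1


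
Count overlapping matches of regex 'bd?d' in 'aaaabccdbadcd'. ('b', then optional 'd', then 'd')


Pattern: bd?d means 'b', then optional 'd', then 'd'.
Scanning 'aaaabccdbadcd' position-by-position:
  Pos 0: window 'aaa' -> no
  Pos 1: window 'aaa' -> no
  Pos 2: window 'aab' -> no
  Pos 3: window 'abc' -> no
  Pos 4: window 'bcc' -> no
  Pos 5: window 'ccd' -> no
  Pos 6: window 'cdb' -> no
  Pos 7: window 'dba' -> no
  Pos 8: window 'bad' -> no
  Pos 9: window 'adc' -> no
  Pos 10: window 'dcd' -> no
  Pos 11: window 'cd' -> no
  Pos 12: window 'd' -> no
Total matches: 0

0


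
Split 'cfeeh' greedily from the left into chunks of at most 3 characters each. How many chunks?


'cfeeh' has 5 characters.
Chunking with max size 3:
  Chunk 1: 'cfe' (positions 0-2)
  Chunk 2: 'eh' (positions 3-4)
Total chunks: ceil(5 / 3) = 2

2


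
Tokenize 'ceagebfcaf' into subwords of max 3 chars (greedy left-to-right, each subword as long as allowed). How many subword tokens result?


'ceagebfcaf' has 10 characters.
Chunking with max size 3:
  Chunk 1: 'cea' (positions 0-2)
  Chunk 2: 'geb' (positions 3-5)
  Chunk 3: 'fca' (positions 6-8)
  Chunk 4: 'f' (positions 9-9)
Total chunks: ceil(10 / 3) = 4

4


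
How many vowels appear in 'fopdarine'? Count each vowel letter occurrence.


Scanning each character of 'fopdarine':
  Position 1: 'f' -> consonant (running count: 0)
  Position 2: 'o' -> vowel (running count: 1)
  Position 3: 'p' -> consonant (running count: 1)
  Position 4: 'd' -> consonant (running count: 1)
  Position 5: 'a' -> vowel (running count: 2)
  Position 6: 'r' -> consonant (running count: 2)
  Position 7: 'i' -> vowel (running count: 3)
  Position 8: 'n' -> consonant (running count: 3)
  Position 9: 'e' -> vowel (running count: 4)
Total vowels: 4

4


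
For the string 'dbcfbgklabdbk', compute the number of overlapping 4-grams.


String 'dbcfbgklabdbk' has length L = 13.
Number of overlapping n-grams = L - n + 1
Substituting: 13 - 4 + 1 = 10

10


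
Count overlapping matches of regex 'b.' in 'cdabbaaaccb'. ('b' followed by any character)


Pattern: b. means 'b' followed by any character.
Scanning 'cdabbaaaccb' position-by-position:
  Pos 0: window 'cd' -> no
  Pos 1: window 'da' -> no
  Pos 2: window 'ab' -> no
  Pos 3: window 'bb' -> MATCH
  Pos 4: window 'ba' -> MATCH
  Pos 5: window 'aa' -> no
  Pos 6: window 'aa' -> no
  Pos 7: window 'ac' -> no
  Pos 8: window 'cc' -> no
  Pos 9: window 'cb' -> no
  Pos 10: window 'b' -> no
Total matches: 2

2


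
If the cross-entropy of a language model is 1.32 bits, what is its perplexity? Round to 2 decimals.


Perplexity formula: PP = 2^H
H = 1.32
PP = 2^1.32
Decompose: 2^1.32 = 2^1 * 2^0.32
2^1 = 2, 2^0.32 ~ 1.2483305
PP ~ 2 * 1.2483305 = 2.4966610
Rounded to 2 decimals: 2.50

2.50


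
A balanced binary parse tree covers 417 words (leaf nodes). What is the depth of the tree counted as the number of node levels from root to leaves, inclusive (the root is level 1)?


In a balanced binary tree with n leaves the deepest leaf is ceil(log2(n)) edges below the root,
so counting node levels inclusive of root and leaves gives ceil(log2(n)) + 1 levels.
log2(417) = 8.7039
ceil(8.7039) = 9
levels = 9 + 1 = 10

10


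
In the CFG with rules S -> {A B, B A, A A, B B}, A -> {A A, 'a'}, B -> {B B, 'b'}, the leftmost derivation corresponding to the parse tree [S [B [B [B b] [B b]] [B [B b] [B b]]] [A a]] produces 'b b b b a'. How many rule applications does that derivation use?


Every bracketed nonterminal node [X ...] in the tree is produced by exactly one rule application.
Reading the tree off as a leftmost derivation:
  Step 1: S  =>  B A   (applied S -> B A)
  Step 2: B A  =>  B B A   (applied B -> B B)
  Step 3: B B A  =>  B B B A   (applied B -> B B)
  Step 4: B B B A  =>  b B B A   (applied B -> b)
  Step 5: b B B A  =>  b b B A   (applied B -> b)
  Step 6: b b B A  =>  b b B B A   (applied B -> B B)
  Step 7: b b B B A  =>  b b b B A   (applied B -> b)
  Step 8: b b b B A  =>  b b b b A   (applied B -> b)
  Step 9: b b b b A  =>  b b b b a   (applied A -> a)
Final yield: b b b b a
Total rewrite steps: 9

9


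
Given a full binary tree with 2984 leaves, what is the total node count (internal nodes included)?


Leaf nodes (terminals): 2984
Internal nodes = n - 1 = 2984 - 1 = 2983
Total = leaves + internal = 2984 + 2983 = 5967

5967


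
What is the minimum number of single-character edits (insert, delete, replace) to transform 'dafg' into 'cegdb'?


Building DP table for s1='dafg' (len 4) and s2='cegdb' (len 5):
       c  e  g  d  b
    0  1  2  3  4  5
  d 1  1  2  3  3  4
  a 2  2  2  3  4  4
  f 3  3  3  3  4  5
  g 4  4  4  3  4  5
Edit distance = dp[4][5] = 5

5


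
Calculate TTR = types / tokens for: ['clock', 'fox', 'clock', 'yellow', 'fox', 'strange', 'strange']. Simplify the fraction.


Tokens: 7
Unique types: ('clock', 'fox', 'strange', 'yellow') = 4
TTR = 4/7
Already in lowest terms.

4/7


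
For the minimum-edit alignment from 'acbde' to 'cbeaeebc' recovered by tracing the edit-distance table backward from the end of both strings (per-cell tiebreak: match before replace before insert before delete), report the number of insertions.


Edit distance = 6. Backtracking from cell (5, 8) with preference match > replace > insert > delete,
then listing the resulting alignment 'acbde' -> 'cbeaeebc' left to right:
  Step 1: delete 'a'
  Step 2: keep 'c'
  Step 3: keep 'b'
  Step 4: insert 'e' [insertion #1]
  Step 5: insert 'a' [insertion #2]
  Step 6: replace d->e
  Step 7: keep 'e'
  Step 8: insert 'b' [insertion #3]
  Step 9: insert 'c' [insertion #4]
Total insertions: 4

4


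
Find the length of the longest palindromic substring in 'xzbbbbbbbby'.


Scanning 'xzbbbbbbbby' for palindromic substrings.
Substring at positions 2-9: 'bbbbbbbb'.
Check: reverse('bbbbbbbb') = 'bbbbbbbb' -> palindrome confirmed.
Neighbouring characters ('z' / 'y') break symmetry, so it cannot extend further.
No longer palindromic substring exists; longest length = 8

8


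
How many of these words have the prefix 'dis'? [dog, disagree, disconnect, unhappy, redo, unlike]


Checking each word for prefix 'dis':
  'dog' -> no (count: 0)
  'disagree' -> YES, starts with 'dis' (count: 1)
  'disconnect' -> YES, starts with 'dis' (count: 2)
  'unhappy' -> no (count: 2)
  'redo' -> no (count: 2)
  'unlike' -> no (count: 2)
Total with prefix 'dis': 2

2


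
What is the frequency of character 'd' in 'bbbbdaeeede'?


Scanning 'bbbbdaeeede' for 'd':
  Position 4: 'd' -> MATCH (count: 1)
  Position 9: 'd' -> MATCH (count: 2)
Total occurrences of 'd': 2

2


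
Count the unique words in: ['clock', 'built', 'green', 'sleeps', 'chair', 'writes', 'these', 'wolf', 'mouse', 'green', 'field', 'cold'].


Listing all tokens and tracking unique types:
  Token 1: 'clock' -> NEW (unique so far: 1)
  Token 2: 'built' -> NEW (unique so far: 2)
  Token 3: 'green' -> NEW (unique so far: 3)
  Token 4: 'sleeps' -> NEW (unique so far: 4)
  Token 5: 'chair' -> NEW (unique so far: 5)
  Token 6: 'writes' -> NEW (unique so far: 6)
  Token 7: 'these' -> NEW (unique so far: 7)
  Token 8: 'wolf' -> NEW (unique so far: 8)
  Token 9: 'mouse' -> NEW (unique so far: 9)
  Token 10: 'green' -> duplicate (unique so far: 9)
  Token 11: 'field' -> NEW (unique so far: 10)
  Token 12: 'cold' -> NEW (unique so far: 11)
Unique types: ('built', 'chair', 'clock', 'cold', 'field', 'green', 'mouse', 'sleeps', 'these', 'wolf', 'writes')
Vocabulary size: 11

11


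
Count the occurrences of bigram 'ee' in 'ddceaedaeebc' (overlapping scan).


Scanning 'ddceaedaeebc' for bigram 'ee':
  Position 0: 'dd' -> no
  Position 1: 'dc' -> no
  Position 2: 'ce' -> no
  Position 3: 'ea' -> no
  Position 4: 'ae' -> no
  Position 5: 'ed' -> no
  Position 6: 'da' -> no
  Position 7: 'ae' -> no
  Position 8: 'ee' -> MATCH
  Position 9: 'eb' -> no
  Position 10: 'bc' -> no
Total matches: 1

1


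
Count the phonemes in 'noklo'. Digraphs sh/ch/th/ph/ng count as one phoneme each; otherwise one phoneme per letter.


Parsing 'noklo' greedily, digraphs first:
  'n' -> consonant phoneme (phonemes so far: 1)
  'o' -> vowel phoneme (phonemes so far: 2)
  'k' -> consonant phoneme (phonemes so far: 3)
  'l' -> consonant phoneme (phonemes so far: 4)
  'o' -> vowel phoneme (phonemes so far: 5)
Total phonemes: 5

5


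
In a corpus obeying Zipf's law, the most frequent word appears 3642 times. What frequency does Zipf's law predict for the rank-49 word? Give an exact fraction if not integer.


Zipf's law: freq(rank) = f1 / rank
f1 = 3642, rank = 49
freq = 3642 / 49
GCD(3642, 49) = 1
Simplified: 3642/49

3642/49


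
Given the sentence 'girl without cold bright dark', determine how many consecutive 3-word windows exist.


Word trigrams from [5] words:
  Trigram 1: (girl without cold)
  Trigram 2: (without cold bright)
  Trigram 3: (cold bright dark)
Total word trigrams: 5 - 2 = 3

3


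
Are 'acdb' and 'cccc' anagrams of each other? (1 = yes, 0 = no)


Sort characters of 'acdb': 'abcd'
Sort characters of 'cccc': 'cccc'
Sorted forms differ -> they are NOT anagrams
Result: 0

0


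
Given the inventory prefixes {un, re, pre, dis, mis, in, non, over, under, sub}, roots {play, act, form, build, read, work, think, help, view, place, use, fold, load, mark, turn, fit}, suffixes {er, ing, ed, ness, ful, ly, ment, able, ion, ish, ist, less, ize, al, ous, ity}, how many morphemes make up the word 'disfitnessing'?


Segmenting 'disfitnessing' against the inventory:
  'dis' -> prefix (morpheme 1)
  'fit' -> root (morpheme 2)
  'ness' -> suffix (morpheme 3)
  'ing' -> suffix (morpheme 4)
Total morphemes: 4

4


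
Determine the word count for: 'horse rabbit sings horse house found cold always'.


Counting words by splitting on spaces:
  Word 1: 'horse'
  Word 2: 'rabbit'
  Word 3: 'sings'
  Word 4: 'horse'
  Word 5: 'house'
  Word 6: 'found'
  Word 7: 'cold'
  Word 8: 'always'
Total words: 8

8


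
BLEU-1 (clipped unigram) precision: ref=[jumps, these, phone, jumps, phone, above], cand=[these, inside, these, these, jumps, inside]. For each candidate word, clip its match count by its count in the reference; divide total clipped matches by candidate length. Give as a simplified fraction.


Reference word counts: {'above': 1, 'jumps': 2, 'phone': 2, 'these': 1}
Checking each candidate word (with clipping):
  'these' -> in reference (ref count 1, used 1/1) -> match (matches: 1)
  'inside' -> not in reference -> no match (matches: 1)
  'these' -> ref count 1 already used up (1/1) -> clipped, no match (matches: 1)
  'these' -> ref count 1 already used up (1/1) -> clipped, no match (matches: 1)
  'jumps' -> in reference (ref count 2, used 1/2) -> match (matches: 2)
  'inside' -> not in reference -> no match (matches: 2)
Clipped matches: 2, Candidate length: 6
Precision = 2/6 = 1/3

1/3


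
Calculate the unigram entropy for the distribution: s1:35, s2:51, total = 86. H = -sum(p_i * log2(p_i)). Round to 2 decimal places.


Computing entropy H = -sum(p_i * log2(p_i)):
  s1: p = 35/86 = 0.4070, -p*log2(p) = 0.5278
  s2: p = 51/86 = 0.5930, -p*log2(p) = 0.4470
H = sum of terms = 0.9748
Rounded to 2 decimals: 0.97

0.97


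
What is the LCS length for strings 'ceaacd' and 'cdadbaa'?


DP table for LCS of 'ceaacd' and 'cdadbaa':
       c  d  a  d  b  a  a
    0  0  0  0  0  0  0  0
  c 0  1  1  1  1  1  1  1
  e 0  1  1  1  1  1  1  1
  a 0  1  1  2  2  2  2  2
  a 0  1  1  2  2  2  3  3
  c 0  1  1  2  2  2  3  3
  d 0  1  2  2  3  3  3  3
LCS: 'caa'
LCS length = 3

3


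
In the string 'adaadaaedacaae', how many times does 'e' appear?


Scanning 'adaadaaedacaae' for 'e':
  Position 7: 'e' -> MATCH (count: 1)
  Position 13: 'e' -> MATCH (count: 2)
Total occurrences of 'e': 2

2


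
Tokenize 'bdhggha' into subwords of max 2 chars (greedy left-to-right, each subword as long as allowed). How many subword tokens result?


'bdhggha' has 7 characters.
Chunking with max size 2:
  Chunk 1: 'bd' (positions 0-1)
  Chunk 2: 'hg' (positions 2-3)
  Chunk 3: 'gh' (positions 4-5)
  Chunk 4: 'a' (positions 6-6)
Total chunks: ceil(7 / 2) = 4

4


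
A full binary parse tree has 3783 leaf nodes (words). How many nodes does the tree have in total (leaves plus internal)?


Leaf nodes (terminals): 3783
Internal nodes = n - 1 = 3783 - 1 = 3782
Total = leaves + internal = 3783 + 3782 = 7565

7565


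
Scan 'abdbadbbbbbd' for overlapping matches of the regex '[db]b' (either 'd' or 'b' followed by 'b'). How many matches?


Pattern: [db]b means either 'd' or 'b' followed by 'b'.
Scanning 'abdbadbbbbbd' position-by-position:
  Pos 0: window 'ab' -> no
  Pos 1: window 'bd' -> no
  Pos 2: window 'db' -> MATCH
  Pos 3: window 'ba' -> no
  Pos 4: window 'ad' -> no
  Pos 5: window 'db' -> MATCH
  Pos 6: window 'bb' -> MATCH
  Pos 7: window 'bb' -> MATCH
  Pos 8: window 'bb' -> MATCH
  Pos 9: window 'bb' -> MATCH
  Pos 10: window 'bd' -> no
  Pos 11: window 'd' -> no
Total matches: 6

6


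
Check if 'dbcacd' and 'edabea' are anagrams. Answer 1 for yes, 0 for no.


Sort characters of 'dbcacd': 'abccdd'
Sort characters of 'edabea': 'aabdee'
Sorted forms differ -> they are NOT anagrams
Result: 0

0


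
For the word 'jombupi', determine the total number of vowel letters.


Scanning each character of 'jombupi':
  Position 1: 'j' -> consonant (running count: 0)
  Position 2: 'o' -> vowel (running count: 1)
  Position 3: 'm' -> consonant (running count: 1)
  Position 4: 'b' -> consonant (running count: 1)
  Position 5: 'u' -> vowel (running count: 2)
  Position 6: 'p' -> consonant (running count: 2)
  Position 7: 'i' -> vowel (running count: 3)
Total vowels: 3

3


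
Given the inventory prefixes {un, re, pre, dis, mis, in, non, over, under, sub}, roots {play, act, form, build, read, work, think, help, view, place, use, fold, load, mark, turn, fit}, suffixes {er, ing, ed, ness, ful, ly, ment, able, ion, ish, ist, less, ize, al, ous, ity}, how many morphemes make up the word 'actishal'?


Segmenting 'actishal' against the inventory:
  'act' -> root (morpheme 1)
  'ish' -> suffix (morpheme 2)
  'al' -> suffix (morpheme 3)
Total morphemes: 3

3


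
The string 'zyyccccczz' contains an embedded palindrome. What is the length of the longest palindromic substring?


Scanning 'zyyccccczz' for palindromic substrings.
Substring at positions 3-7: 'ccccc'.
Check: reverse('ccccc') = 'ccccc' -> palindrome confirmed.
Neighbouring characters ('y' / 'z') break symmetry, so it cannot extend further.
No longer palindromic substring exists; longest length = 5

5


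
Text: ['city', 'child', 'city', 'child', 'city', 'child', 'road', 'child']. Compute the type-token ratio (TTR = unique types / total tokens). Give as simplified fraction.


Tokens: 8
Unique types: ('child', 'city', 'road') = 3
TTR = 3/8
Already in lowest terms.

3/8


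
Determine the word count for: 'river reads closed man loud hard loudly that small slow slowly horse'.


Counting words by splitting on spaces:
  Word 1: 'river'
  Word 2: 'reads'
  Word 3: 'closed'
  Word 4: 'man'
  Word 5: 'loud'
  Word 6: 'hard'
  Word 7: 'loudly'
  Word 8: 'that'
  Word 9: 'small'
  Word 10: 'slow'
  Word 11: 'slowly'
  Word 12: 'horse'
Total words: 12

12


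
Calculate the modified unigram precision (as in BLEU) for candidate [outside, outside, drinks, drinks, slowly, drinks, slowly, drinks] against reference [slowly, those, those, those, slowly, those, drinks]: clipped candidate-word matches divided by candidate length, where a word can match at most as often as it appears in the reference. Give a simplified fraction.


Reference word counts: {'drinks': 1, 'slowly': 2, 'those': 4}
Checking each candidate word (with clipping):
  'outside' -> not in reference -> no match (matches: 0)
  'outside' -> not in reference -> no match (matches: 0)
  'drinks' -> in reference (ref count 1, used 1/1) -> match (matches: 1)
  'drinks' -> ref count 1 already used up (1/1) -> clipped, no match (matches: 1)
  'slowly' -> in reference (ref count 2, used 1/2) -> match (matches: 2)
  'drinks' -> ref count 1 already used up (1/1) -> clipped, no match (matches: 2)
  'slowly' -> in reference (ref count 2, used 2/2) -> match (matches: 3)
  'drinks' -> ref count 1 already used up (1/1) -> clipped, no match (matches: 3)
Clipped matches: 3, Candidate length: 8
Precision = 3/8

3/8


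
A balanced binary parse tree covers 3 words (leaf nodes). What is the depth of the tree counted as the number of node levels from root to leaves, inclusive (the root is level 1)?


In a balanced binary tree with n leaves the deepest leaf is ceil(log2(n)) edges below the root,
so counting node levels inclusive of root and leaves gives ceil(log2(n)) + 1 levels.
log2(3) = 1.5850
ceil(1.5850) = 2
levels = 2 + 1 = 3

3


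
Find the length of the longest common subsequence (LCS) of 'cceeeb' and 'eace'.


DP table for LCS of 'cceeeb' and 'eace':
       e  a  c  e
    0  0  0  0  0
  c 0  0  0  1  1
  c 0  0  0  1  1
  e 0  1  1  1  2
  e 0  1  1  1  2
  e 0  1  1  1  2
  b 0  1  1  1  2
LCS: 'ce'
LCS length = 2

2


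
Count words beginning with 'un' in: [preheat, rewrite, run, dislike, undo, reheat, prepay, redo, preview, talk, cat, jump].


Checking each word for prefix 'un':
  'preheat' -> no (count: 0)
  'rewrite' -> no (count: 0)
  'run' -> no (count: 0)
  'dislike' -> no (count: 0)
  'undo' -> YES, starts with 'un' (count: 1)
  'reheat' -> no (count: 1)
  'prepay' -> no (count: 1)
  'redo' -> no (count: 1)
  'preview' -> no (count: 1)
  'talk' -> no (count: 1)
  'cat' -> no (count: 1)
  'jump' -> no (count: 1)
Total with prefix 'un': 1

1


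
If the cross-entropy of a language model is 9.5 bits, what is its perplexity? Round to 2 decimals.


Perplexity formula: PP = 2^H
H = 9.5
PP = 2^9.5
Decompose: 2^9.5 = 2^9 * 2^0.5 = 2^9 * sqrt(2)
2^9 = 512, sqrt(2) ~ 1.4142136
PP ~ 512 * 1.4142136 = 724.0773632
Rounded to 2 decimals: 724.08

724.08


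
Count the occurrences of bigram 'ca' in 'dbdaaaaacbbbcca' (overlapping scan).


Scanning 'dbdaaaaacbbbcca' for bigram 'ca':
  Position 0: 'db' -> no
  Position 1: 'bd' -> no
  Position 2: 'da' -> no
  Position 3: 'aa' -> no
  Position 4: 'aa' -> no
  Position 5: 'aa' -> no
  Position 6: 'aa' -> no
  Position 7: 'ac' -> no
  Position 8: 'cb' -> no
  Position 9: 'bb' -> no
  Position 10: 'bb' -> no
  Position 11: 'bc' -> no
  Position 12: 'cc' -> no
  Position 13: 'ca' -> MATCH
Total matches: 1

1


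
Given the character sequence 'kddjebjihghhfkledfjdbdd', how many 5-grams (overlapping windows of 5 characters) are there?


String 'kddjebjihghhfkledfjdbdd' has length L = 23.
Number of overlapping n-grams = L - n + 1
Substituting: 23 - 5 + 1 = 19

19


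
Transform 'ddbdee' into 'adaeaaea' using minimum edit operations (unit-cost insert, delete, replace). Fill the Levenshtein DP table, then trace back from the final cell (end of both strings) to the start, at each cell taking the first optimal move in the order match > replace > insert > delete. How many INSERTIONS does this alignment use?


Edit distance = 6. Backtracking from cell (6, 8) with preference match > replace > insert > delete,
then listing the resulting alignment 'ddbdee' -> 'adaeaaea' left to right:
  Step 1: insert 'a' [insertion #1]
  Step 2: keep 'd'
  Step 3: insert 'a' [insertion #2]
  Step 4: replace d->e
  Step 5: replace b->a
  Step 6: replace d->a
  Step 7: keep 'e'
  Step 8: replace e->a
Total insertions: 2

2


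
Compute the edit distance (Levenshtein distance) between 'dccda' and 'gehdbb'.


Building DP table for s1='dccda' (len 5) and s2='gehdbb' (len 6):
       g  e  h  d  b  b
    0  1  2  3  4  5  6
  d 1  1  2  3  3  4  5
  c 2  2  2  3  4  4  5
  c 3  3  3  3  4  5  5
  d 4  4  4  4  3  4  5
  a 5  5  5  5  4  4  5
Edit distance = dp[5][6] = 5

5


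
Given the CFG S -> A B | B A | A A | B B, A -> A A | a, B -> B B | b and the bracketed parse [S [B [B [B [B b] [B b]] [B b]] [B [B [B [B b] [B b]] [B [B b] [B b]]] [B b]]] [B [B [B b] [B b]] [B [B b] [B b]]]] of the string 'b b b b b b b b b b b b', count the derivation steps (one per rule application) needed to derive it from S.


Every bracketed nonterminal node [X ...] in the tree is produced by exactly one rule application.
Reading the tree off as a leftmost derivation:
  Step 1: S  =>  B B   (applied S -> B B)
  Step 2: B B  =>  B B B   (applied B -> B B)
  Step 3: B B B  =>  B B B B   (applied B -> B B)
  Step 4: B B B B  =>  B B B B B   (applied B -> B B)
  Step 5: B B B B B  =>  b B B B B   (applied B -> b)
  Step 6: b B B B B  =>  b b B B B   (applied B -> b)
  Step 7: b b B B B  =>  b b b B B   (applied B -> b)
  Step 8: b b b B B  =>  b b b B B B   (applied B -> B B)
  Step 9: b b b B B B  =>  b b b B B B B   (applied B -> B B)
  Step 10: b b b B B B B  =>  b b b B B B B B   (applied B -> B B)
  Step 11: b b b B B B B B  =>  b b b b B B B B   (applied B -> b)
  Step 12: b b b b B B B B  =>  b b b b b B B B   (applied B -> b)
  Step 13: b b b b b B B B  =>  b b b b b B B B B   (applied B -> B B)
  Step 14: b b b b b B B B B  =>  b b b b b b B B B   (applied B -> b)
  Step 15: b b b b b b B B B  =>  b b b b b b b B B   (applied B -> b)
  Step 16: b b b b b b b B B  =>  b b b b b b b b B   (applied B -> b)
  Step 17: b b b b b b b b B  =>  b b b b b b b b B B   (applied B -> B B)
  Step 18: b b b b b b b b B B  =>  b b b b b b b b B B B   (applied B -> B B)
  Step 19: b b b b b b b b B B B  =>  b b b b b b b b b B B   (applied B -> b)
  Step 20: b b b b b b b b b B B  =>  b b b b b b b b b b B   (applied B -> b)
  Step 21: b b b b b b b b b b B  =>  b b b b b b b b b b B B   (applied B -> B B)
  Step 22: b b b b b b b b b b B B  =>  b b b b b b b b b b b B   (applied B -> b)
  Step 23: b b b b b b b b b b b B  =>  b b b b b b b b b b b b   (applied B -> b)
Final yield: b b b b b b b b b b b b
Total rewrite steps: 23

23


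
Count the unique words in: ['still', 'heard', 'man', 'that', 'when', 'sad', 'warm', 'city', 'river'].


Listing all tokens and tracking unique types:
  Token 1: 'still' -> NEW (unique so far: 1)
  Token 2: 'heard' -> NEW (unique so far: 2)
  Token 3: 'man' -> NEW (unique so far: 3)
  Token 4: 'that' -> NEW (unique so far: 4)
  Token 5: 'when' -> NEW (unique so far: 5)
  Token 6: 'sad' -> NEW (unique so far: 6)
  Token 7: 'warm' -> NEW (unique so far: 7)
  Token 8: 'city' -> NEW (unique so far: 8)
  Token 9: 'river' -> NEW (unique so far: 9)
Unique types: ('city', 'heard', 'man', 'river', 'sad', 'still', 'that', 'warm', 'when')
Vocabulary size: 9

9


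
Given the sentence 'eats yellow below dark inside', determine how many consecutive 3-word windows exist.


Word trigrams from [5] words:
  Trigram 1: (eats yellow below)
  Trigram 2: (yellow below dark)
  Trigram 3: (below dark inside)
Total word trigrams: 5 - 2 = 3

3


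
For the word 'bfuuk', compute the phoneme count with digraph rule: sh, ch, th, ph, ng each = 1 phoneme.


Parsing 'bfuuk' greedily, digraphs first:
  'b' -> consonant phoneme (phonemes so far: 1)
  'f' -> consonant phoneme (phonemes so far: 2)
  'u' -> vowel phoneme (phonemes so far: 3)
  'u' -> vowel phoneme (phonemes so far: 4)
  'k' -> consonant phoneme (phonemes so far: 5)
Total phonemes: 5

5


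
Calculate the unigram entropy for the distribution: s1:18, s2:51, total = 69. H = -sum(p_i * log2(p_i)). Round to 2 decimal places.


Computing entropy H = -sum(p_i * log2(p_i)):
  s1: p = 18/69 = 0.2609, -p*log2(p) = 0.5057
  s2: p = 51/69 = 0.7391, -p*log2(p) = 0.3223
H = sum of terms = 0.8280
Rounded to 2 decimals: 0.83

0.83


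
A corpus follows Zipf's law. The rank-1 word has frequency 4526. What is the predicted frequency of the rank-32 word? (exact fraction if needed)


Zipf's law: freq(rank) = f1 / rank
f1 = 4526, rank = 32
freq = 4526 / 32
GCD(4526, 32) = 2
Simplified: 2263/16

2263/16


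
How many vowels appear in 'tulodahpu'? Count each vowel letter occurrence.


Scanning each character of 'tulodahpu':
  Position 1: 't' -> consonant (running count: 0)
  Position 2: 'u' -> vowel (running count: 1)
  Position 3: 'l' -> consonant (running count: 1)
  Position 4: 'o' -> vowel (running count: 2)
  Position 5: 'd' -> consonant (running count: 2)
  Position 6: 'a' -> vowel (running count: 3)
  Position 7: 'h' -> consonant (running count: 3)
  Position 8: 'p' -> consonant (running count: 3)
  Position 9: 'u' -> vowel (running count: 4)
Total vowels: 4

4


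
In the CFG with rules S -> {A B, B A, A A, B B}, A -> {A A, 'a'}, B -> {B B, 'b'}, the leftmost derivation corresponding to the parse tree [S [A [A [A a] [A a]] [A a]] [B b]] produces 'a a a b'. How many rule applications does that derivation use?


Every bracketed nonterminal node [X ...] in the tree is produced by exactly one rule application.
Reading the tree off as a leftmost derivation:
  Step 1: S  =>  A B   (applied S -> A B)
  Step 2: A B  =>  A A B   (applied A -> A A)
  Step 3: A A B  =>  A A A B   (applied A -> A A)
  Step 4: A A A B  =>  a A A B   (applied A -> a)
  Step 5: a A A B  =>  a a A B   (applied A -> a)
  Step 6: a a A B  =>  a a a B   (applied A -> a)
  Step 7: a a a B  =>  a a a b   (applied B -> b)
Final yield: a a a b
Total rewrite steps: 7

7


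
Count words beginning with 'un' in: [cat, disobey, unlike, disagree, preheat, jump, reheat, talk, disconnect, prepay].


Checking each word for prefix 'un':
  'cat' -> no (count: 0)
  'disobey' -> no (count: 0)
  'unlike' -> YES, starts with 'un' (count: 1)
  'disagree' -> no (count: 1)
  'preheat' -> no (count: 1)
  'jump' -> no (count: 1)
  'reheat' -> no (count: 1)
  'talk' -> no (count: 1)
  'disconnect' -> no (count: 1)
  'prepay' -> no (count: 1)
Total with prefix 'un': 1

1


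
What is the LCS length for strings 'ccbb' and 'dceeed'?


DP table for LCS of 'ccbb' and 'dceeed':
       d  c  e  e  e  d
    0  0  0  0  0  0  0
  c 0  0  1  1  1  1  1
  c 0  0  1  1  1  1  1
  b 0  0  1  1  1  1  1
  b 0  0  1  1  1  1  1
LCS: 'c'
LCS length = 1

1


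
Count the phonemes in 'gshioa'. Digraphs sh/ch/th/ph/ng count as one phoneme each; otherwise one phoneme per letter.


Parsing 'gshioa' greedily, digraphs first:
  'g' -> consonant phoneme (phonemes so far: 1)
  'sh' -> digraph (1 consonant phoneme) (phonemes so far: 2)
  'i' -> vowel phoneme (phonemes so far: 3)
  'o' -> vowel phoneme (phonemes so far: 4)
  'a' -> vowel phoneme (phonemes so far: 5)
Total phonemes: 5

5


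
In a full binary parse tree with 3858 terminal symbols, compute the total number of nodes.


Leaf nodes (terminals): 3858
Internal nodes = n - 1 = 3858 - 1 = 3857
Total = leaves + internal = 3858 + 3857 = 7715

7715


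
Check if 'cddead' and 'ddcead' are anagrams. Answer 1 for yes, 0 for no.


Sort characters of 'cddead': 'acddde'
Sort characters of 'ddcead': 'acddde'
Sorted forms match -> they ARE anagrams
Result: 1

1


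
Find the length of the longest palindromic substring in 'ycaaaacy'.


Scanning 'ycaaaacy' for palindromic substrings.
Substring at positions 0-7: 'ycaaaacy'.
Check: reverse('ycaaaacy') = 'ycaaaacy' -> palindrome confirmed.
No longer palindromic substring exists; longest length = 8

8


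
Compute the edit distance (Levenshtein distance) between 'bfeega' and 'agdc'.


Building DP table for s1='bfeega' (len 6) and s2='agdc' (len 4):
       a  g  d  c
    0  1  2  3  4
  b 1  1  2  3  4
  f 2  2  2  3  4
  e 3  3  3  3  4
  e 4  4  4  4  4
  g 5  5  4  5  5
  a 6  5  5  5  6
Edit distance = dp[6][4] = 6

6


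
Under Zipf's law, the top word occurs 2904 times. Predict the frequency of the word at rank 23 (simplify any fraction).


Zipf's law: freq(rank) = f1 / rank
f1 = 2904, rank = 23
freq = 2904 / 23
GCD(2904, 23) = 1
Simplified: 2904/23

2904/23


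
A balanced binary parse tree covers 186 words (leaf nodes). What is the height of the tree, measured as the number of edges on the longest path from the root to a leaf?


In a balanced binary tree with n leaves the deepest leaf is ceil(log2(n)) edges below the root.
log2(186) = 7.5392
ceil(7.5392) = 8
height (edges) = 8

8


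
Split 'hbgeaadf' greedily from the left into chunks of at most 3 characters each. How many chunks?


'hbgeaadf' has 8 characters.
Chunking with max size 3:
  Chunk 1: 'hbg' (positions 0-2)
  Chunk 2: 'eaa' (positions 3-5)
  Chunk 3: 'df' (positions 6-7)
Total chunks: ceil(8 / 3) = 3

3


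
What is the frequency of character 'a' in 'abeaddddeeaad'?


Scanning 'abeaddddeeaad' for 'a':
  Position 0: 'a' -> MATCH (count: 1)
  Position 3: 'a' -> MATCH (count: 2)
  Position 10: 'a' -> MATCH (count: 3)
  Position 11: 'a' -> MATCH (count: 4)
Total occurrences of 'a': 4

4


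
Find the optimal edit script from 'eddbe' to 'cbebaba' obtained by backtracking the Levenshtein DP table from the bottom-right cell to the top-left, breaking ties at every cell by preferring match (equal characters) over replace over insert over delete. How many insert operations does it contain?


Edit distance = 5. Backtracking from cell (5, 7) with preference match > replace > insert > delete,
then listing the resulting alignment 'eddbe' -> 'cbebaba' left to right:
  Step 1: insert 'c' [insertion #1]
  Step 2: insert 'b' [insertion #2]
  Step 3: keep 'e'
  Step 4: replace d->b
  Step 5: replace d->a
  Step 6: keep 'b'
  Step 7: replace e->a
Total insertions: 2

2


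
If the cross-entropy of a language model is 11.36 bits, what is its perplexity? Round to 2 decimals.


Perplexity formula: PP = 2^H
H = 11.36
PP = 2^11.36
Decompose: 2^11.36 = 2^11 * 2^0.36
2^11 = 2048, 2^0.36 ~ 1.2834259
PP ~ 2048 * 1.2834259 = 2628.4562432
Rounded to 2 decimals: 2628.46

2628.46


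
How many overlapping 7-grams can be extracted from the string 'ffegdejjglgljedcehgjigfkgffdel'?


String 'ffegdejjglgljedcehgjigfkgffdel' has length L = 30.
Number of overlapping n-grams = L - n + 1
Substituting: 30 - 7 + 1 = 24

24


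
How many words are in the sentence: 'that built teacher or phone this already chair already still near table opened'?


Counting words by splitting on spaces:
  Word 1: 'that'
  Word 2: 'built'
  Word 3: 'teacher'
  Word 4: 'or'
  Word 5: 'phone'
  Word 6: 'this'
  Word 7: 'already'
  Word 8: 'chair'
  Word 9: 'already'
  Word 10: 'still'
  Word 11: 'near'
  Word 12: 'table'
  Word 13: 'opened'
Total words: 13

13


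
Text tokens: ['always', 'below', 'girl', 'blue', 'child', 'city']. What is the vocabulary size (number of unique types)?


Listing all tokens and tracking unique types:
  Token 1: 'always' -> NEW (unique so far: 1)
  Token 2: 'below' -> NEW (unique so far: 2)
  Token 3: 'girl' -> NEW (unique so far: 3)
  Token 4: 'blue' -> NEW (unique so far: 4)
  Token 5: 'child' -> NEW (unique so far: 5)
  Token 6: 'city' -> NEW (unique so far: 6)
Unique types: ('always', 'below', 'blue', 'child', 'city', 'girl')
Vocabulary size: 6

6
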